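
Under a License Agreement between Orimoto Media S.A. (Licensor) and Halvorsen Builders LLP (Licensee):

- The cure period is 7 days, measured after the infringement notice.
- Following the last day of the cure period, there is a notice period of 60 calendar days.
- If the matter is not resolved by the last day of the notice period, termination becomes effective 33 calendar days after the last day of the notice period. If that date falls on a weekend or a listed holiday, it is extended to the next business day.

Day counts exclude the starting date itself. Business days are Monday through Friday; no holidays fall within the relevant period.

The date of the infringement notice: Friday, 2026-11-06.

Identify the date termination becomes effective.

2027-02-15

The last day of the cure period: 2026-11-06 + 7 days = 2026-11-13.
The last day of the notice period: 2026-11-13 + 60 days = 2027-01-12.
The date termination becomes effective: 2027-01-12 + 33 days = 2027-02-14. That falls on a Sunday, so it rolls to the next business day, Monday, 2027-02-15.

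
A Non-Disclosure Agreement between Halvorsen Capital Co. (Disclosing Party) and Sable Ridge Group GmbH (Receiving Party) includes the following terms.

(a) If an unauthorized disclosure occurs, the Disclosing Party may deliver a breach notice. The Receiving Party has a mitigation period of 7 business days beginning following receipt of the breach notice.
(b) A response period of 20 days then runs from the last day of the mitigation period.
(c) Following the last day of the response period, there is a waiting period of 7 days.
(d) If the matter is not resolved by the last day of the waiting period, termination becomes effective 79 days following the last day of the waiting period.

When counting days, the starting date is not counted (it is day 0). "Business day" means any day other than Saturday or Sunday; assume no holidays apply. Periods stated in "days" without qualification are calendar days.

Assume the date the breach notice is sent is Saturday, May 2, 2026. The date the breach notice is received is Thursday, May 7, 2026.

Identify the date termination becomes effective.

From Thursday, May 7, 2026, 7 business days (May 8, May 11, May 12, May 13, May 14, May 15, May 18, skipping weekends) brings us to Monday, May 18, 2026, which is the last day of the mitigation period.
Adding 20 calendar days to May 18, 2026 gives Jun 7, 2026, which is the last day of the response period.
The last day of the waiting period: Jun 7, 2026 + 7 days = Jun 14, 2026.
The date termination becomes effective: 79 calendar days after Jun 14, 2026 is Sep 1, 2026.

Sep 1, 2026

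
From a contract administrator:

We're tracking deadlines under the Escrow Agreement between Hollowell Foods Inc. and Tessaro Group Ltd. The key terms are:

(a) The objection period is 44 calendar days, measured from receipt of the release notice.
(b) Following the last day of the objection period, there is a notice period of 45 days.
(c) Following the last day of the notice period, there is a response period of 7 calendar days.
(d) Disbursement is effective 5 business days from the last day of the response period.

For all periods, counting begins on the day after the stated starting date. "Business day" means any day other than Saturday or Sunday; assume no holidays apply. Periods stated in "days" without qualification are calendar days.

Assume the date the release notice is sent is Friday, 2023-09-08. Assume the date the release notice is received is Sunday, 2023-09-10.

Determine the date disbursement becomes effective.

The last day of the objection period: 44 calendar days after 2023-09-10 is 2023-10-24.
The last day of the notice period: 2023-10-24 + 45 days = 2023-12-08.
Adding 7 calendar days to 2023-12-08 gives 2023-12-15, which is the last day of the response period.
The date disbursement becomes effective: 5 business days after Friday, 2023-12-15, skipping weekends — Dec 18, Dec 19, Dec 20, Dec 21, Dec 22 — lands on Friday, 2023-12-22.

2023-12-22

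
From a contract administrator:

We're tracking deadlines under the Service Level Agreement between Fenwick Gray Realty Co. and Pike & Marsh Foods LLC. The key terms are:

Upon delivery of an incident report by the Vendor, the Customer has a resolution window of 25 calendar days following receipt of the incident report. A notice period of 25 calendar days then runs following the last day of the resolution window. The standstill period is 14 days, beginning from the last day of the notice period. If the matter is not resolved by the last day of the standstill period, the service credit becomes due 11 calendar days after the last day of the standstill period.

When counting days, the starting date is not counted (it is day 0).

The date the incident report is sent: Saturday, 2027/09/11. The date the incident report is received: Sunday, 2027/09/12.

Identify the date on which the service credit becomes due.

2027/11/26

Adding 25 calendar days to 2027/09/12 gives 2027/10/07, which is the last day of the resolution window.
The last day of the notice period: 25 calendar days after 2027/10/07 is 2027/11/01.
Adding 14 calendar days to 2027/11/01 gives 2027/11/15, which is the last day of the standstill period.
Adding 11 calendar days to 2027/11/15 gives 2027/11/26, which is the date on which the service credit becomes due.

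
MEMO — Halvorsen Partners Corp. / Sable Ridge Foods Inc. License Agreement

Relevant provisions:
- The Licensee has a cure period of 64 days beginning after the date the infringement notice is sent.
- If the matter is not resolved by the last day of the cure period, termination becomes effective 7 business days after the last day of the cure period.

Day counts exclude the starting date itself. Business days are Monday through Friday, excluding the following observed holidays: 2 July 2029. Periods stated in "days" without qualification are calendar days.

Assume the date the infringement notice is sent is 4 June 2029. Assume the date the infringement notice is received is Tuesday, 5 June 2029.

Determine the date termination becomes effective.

16 August 2029

Adding 64 calendar days to 4 June 2029 gives 7 August 2029, which is the last day of the cure period.
The date termination becomes effective: 7 business days after Tuesday, 7 August 2029, skipping weekends — Aug 8, Aug 9, Aug 10, Aug 13, Aug 14, Aug 15, Aug 16 — lands on Thursday, 16 August 2029.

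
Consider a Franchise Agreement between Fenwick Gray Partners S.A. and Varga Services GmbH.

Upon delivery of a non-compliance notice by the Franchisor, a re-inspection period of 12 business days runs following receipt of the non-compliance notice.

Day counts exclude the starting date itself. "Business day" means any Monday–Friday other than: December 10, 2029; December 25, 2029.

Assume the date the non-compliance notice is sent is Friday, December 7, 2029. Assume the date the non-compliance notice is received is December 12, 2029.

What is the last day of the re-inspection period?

December 31, 2029

The last day of the re-inspection period: 12 business days after Wednesday, December 12, 2029, skipping weekends and the listed holiday on Dec 25 — Dec 13, Dec 14, Dec 17, Dec 18, …, Dec 27, Dec 28, Dec 31 — lands on Monday, December 31, 2029.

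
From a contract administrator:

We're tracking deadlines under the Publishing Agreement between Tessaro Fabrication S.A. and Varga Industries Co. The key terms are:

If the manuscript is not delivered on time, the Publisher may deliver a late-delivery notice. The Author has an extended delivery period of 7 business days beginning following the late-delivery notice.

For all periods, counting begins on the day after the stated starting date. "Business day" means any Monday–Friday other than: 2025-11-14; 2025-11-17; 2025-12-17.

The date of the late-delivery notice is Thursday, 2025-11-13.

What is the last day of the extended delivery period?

2025-11-26

From Thursday, 2025-11-13, 7 business days (Nov 18, Nov 19, Nov 20, Nov 21, Nov 24, Nov 25, Nov 26, skipping weekends and the listed holidays on Nov 14, Nov 17) brings us to Wednesday, 2025-11-26, which is the last day of the extended delivery period.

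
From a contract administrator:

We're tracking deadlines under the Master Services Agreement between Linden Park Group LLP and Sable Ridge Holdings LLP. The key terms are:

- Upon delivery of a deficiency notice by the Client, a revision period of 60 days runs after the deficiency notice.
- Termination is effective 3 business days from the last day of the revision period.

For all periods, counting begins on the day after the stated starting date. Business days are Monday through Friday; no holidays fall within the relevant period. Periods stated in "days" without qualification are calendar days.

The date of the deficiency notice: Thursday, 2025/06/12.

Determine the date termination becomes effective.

The last day of the revision period: 2025/06/12 + 60 days = 2025/08/11.
From Monday, 2025/08/11, 3 business days (Aug 12, Aug 13, Aug 14, skipping weekends) brings us to Thursday, 2025/08/14, which is the date termination becomes effective.

2025/08/14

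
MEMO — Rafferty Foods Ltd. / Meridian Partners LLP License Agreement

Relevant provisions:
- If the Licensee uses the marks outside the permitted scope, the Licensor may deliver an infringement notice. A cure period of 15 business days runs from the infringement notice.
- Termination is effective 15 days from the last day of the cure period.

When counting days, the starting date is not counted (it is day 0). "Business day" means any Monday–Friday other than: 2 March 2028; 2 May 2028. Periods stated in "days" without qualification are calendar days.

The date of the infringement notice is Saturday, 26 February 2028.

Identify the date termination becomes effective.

4 April 2028

The last day of the cure period: counting 15 business days from Saturday, 26 February 2028 (Feb 28, Feb 29, Mar 1, Mar 3, …, Mar 16, Mar 17, Mar 20, skipping weekends and the listed holiday on Mar 2) reaches Monday, 20 March 2028.
Adding 15 calendar days to 20 March 2028 gives 4 April 2028, which is the date termination becomes effective.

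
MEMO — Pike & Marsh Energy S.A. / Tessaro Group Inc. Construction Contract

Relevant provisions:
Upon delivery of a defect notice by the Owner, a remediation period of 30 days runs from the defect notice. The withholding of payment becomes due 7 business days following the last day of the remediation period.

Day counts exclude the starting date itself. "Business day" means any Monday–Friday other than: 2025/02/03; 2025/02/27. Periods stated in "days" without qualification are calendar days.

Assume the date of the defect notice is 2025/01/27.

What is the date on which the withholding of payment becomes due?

2025/03/10

The last day of the remediation period: 2025/01/27 + 30 days = 2025/02/26.
The date on which the withholding of payment becomes due: 7 business days after Wednesday, 2025/02/26, skipping weekends and the listed holiday on Feb 27 — Feb 28, Mar 3, Mar 4, Mar 5, Mar 6, Mar 7, Mar 10 — lands on Monday, 2025/03/10.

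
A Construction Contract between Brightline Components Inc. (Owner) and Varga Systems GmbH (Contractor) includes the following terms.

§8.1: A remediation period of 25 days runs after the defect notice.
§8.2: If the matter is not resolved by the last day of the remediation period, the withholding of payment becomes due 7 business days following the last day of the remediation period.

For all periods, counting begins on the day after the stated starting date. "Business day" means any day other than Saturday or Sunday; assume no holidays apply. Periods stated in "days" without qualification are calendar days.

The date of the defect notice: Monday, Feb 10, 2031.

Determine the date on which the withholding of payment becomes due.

The last day of the remediation period: Feb 10, 2031 + 25 days = Mar 7, 2031.
From Friday, Mar 7, 2031, 7 business days (Mar 10, Mar 11, Mar 12, Mar 13, Mar 14, Mar 17, Mar 18, skipping weekends) brings us to Tuesday, Mar 18, 2031, which is the date on which the withholding of payment becomes due.

Mar 18, 2031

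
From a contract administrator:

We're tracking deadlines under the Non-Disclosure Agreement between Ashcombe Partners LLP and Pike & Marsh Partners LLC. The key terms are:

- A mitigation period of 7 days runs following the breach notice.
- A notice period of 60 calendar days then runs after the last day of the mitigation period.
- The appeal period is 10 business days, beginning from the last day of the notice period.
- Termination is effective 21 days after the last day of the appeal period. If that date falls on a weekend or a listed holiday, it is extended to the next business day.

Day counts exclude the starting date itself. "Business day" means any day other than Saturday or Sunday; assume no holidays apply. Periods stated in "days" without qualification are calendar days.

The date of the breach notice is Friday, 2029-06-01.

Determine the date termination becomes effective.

The last day of the mitigation period: 7 calendar days after 2029-06-01 is 2029-06-08.
The last day of the notice period: 2029-06-08 + 60 days = 2029-08-07.
The last day of the appeal period: 10 business days after Tuesday, 2029-08-07, skipping weekends — Aug 8, Aug 9, Aug 10, Aug 13, Aug 14, Aug 15, Aug 16, Aug 17, Aug 20, Aug 21 — lands on Tuesday, 2029-08-21.
Adding 21 calendar days to 2029-08-21 gives 2029-09-11, which is the date termination becomes effective. 2029-09-11 is a Tuesday, so no roll-forward applies.

2029-09-11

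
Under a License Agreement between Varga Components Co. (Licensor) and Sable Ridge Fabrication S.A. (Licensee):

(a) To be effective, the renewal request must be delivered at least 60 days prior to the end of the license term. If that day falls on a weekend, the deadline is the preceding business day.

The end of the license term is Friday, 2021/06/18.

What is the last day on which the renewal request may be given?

2021/06/18 minus 60 days is 2021/04/19. That is a Monday, so no adjustment is needed.

2021/04/19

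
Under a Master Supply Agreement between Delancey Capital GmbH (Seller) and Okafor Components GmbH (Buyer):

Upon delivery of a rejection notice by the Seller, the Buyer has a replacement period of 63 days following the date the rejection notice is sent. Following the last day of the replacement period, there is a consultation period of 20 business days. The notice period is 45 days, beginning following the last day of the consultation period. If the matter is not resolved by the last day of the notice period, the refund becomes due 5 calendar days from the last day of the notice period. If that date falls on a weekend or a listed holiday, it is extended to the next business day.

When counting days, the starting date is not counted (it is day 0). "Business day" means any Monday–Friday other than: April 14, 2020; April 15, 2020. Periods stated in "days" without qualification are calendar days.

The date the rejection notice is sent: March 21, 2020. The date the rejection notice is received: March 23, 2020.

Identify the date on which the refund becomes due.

August 10, 2020

Adding 63 calendar days to March 21, 2020 gives May 23, 2020, which is the last day of the replacement period.
The last day of the consultation period: counting 20 business days from Saturday, May 23, 2020 (May 25, May 26, May 27, May 28, …, Jun 17, Jun 18, Jun 19, skipping weekends) reaches Friday, June 19, 2020.
Adding 45 calendar days to June 19, 2020 gives August 3, 2020, which is the last day of the notice period.
The date on which the refund becomes due: August 3, 2020 + 5 days = August 8, 2020. That falls on a Saturday, so it rolls to the next business day, Monday, August 10, 2020.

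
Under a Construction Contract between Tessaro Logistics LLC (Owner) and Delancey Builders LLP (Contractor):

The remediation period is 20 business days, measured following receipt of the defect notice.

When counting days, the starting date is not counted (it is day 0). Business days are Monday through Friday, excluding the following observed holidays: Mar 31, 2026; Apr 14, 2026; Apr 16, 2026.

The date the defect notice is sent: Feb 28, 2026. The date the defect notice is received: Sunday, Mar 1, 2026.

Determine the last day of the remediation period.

The last day of the remediation period: counting 20 business days from Sunday, Mar 1, 2026 (Mar 2, Mar 3, Mar 4, Mar 5, …, Mar 25, Mar 26, Mar 27, skipping weekends) reaches Friday, Mar 27, 2026.

Mar 27, 2026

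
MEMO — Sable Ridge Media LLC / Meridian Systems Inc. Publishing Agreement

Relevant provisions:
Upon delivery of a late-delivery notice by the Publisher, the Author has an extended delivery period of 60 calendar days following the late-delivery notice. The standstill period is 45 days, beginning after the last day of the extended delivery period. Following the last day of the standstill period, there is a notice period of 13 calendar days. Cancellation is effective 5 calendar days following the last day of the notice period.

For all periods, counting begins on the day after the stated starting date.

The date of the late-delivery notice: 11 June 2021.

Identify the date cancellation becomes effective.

The last day of the extended delivery period: 11 June 2021 + 60 days = 10 August 2021.
The last day of the standstill period: 45 calendar days after 10 August 2021 is 24 September 2021.
The last day of the notice period: 13 calendar days after 24 September 2021 is 7 October 2021.
Adding 5 calendar days to 7 October 2021 gives 12 October 2021, which is the date cancellation becomes effective.

12 October 2021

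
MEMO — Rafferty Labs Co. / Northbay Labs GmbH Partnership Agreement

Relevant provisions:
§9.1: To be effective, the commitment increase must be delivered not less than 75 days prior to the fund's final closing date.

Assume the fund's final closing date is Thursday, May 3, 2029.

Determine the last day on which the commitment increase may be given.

Counting back 75 calendar days from May 3, 2029 gives February 17, 2029.

February 17, 2029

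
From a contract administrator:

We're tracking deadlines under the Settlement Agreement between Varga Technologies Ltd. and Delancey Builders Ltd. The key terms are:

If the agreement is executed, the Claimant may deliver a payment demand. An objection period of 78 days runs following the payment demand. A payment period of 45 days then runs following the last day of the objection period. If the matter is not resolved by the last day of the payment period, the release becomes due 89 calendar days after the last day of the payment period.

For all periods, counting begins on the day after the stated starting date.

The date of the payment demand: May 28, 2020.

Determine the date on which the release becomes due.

Adding 78 calendar days to May 28, 2020 gives August 14, 2020, which is the last day of the objection period.
The last day of the payment period: 45 calendar days after August 14, 2020 is September 28, 2020.
Adding 89 calendar days to September 28, 2020 gives December 26, 2020, which is the date on which the release becomes due.

December 26, 2020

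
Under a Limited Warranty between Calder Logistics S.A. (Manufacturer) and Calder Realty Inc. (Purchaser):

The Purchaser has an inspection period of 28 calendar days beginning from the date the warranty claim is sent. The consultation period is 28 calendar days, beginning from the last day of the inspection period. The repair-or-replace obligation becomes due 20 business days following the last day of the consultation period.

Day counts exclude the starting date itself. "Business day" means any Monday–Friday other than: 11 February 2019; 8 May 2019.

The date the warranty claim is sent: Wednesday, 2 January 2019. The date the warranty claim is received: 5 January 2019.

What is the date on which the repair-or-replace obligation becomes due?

The last day of the inspection period: 2 January 2019 + 28 days = 30 January 2019.
Adding 28 calendar days to 30 January 2019 gives 27 February 2019, which is the last day of the consultation period.
The date on which the repair-or-replace obligation becomes due: counting 20 business days from Wednesday, 27 February 2019 (Feb 28, Mar 1, Mar 4, Mar 5, …, Mar 25, Mar 26, Mar 27, skipping weekends) reaches Wednesday, 27 March 2019.

27 March 2019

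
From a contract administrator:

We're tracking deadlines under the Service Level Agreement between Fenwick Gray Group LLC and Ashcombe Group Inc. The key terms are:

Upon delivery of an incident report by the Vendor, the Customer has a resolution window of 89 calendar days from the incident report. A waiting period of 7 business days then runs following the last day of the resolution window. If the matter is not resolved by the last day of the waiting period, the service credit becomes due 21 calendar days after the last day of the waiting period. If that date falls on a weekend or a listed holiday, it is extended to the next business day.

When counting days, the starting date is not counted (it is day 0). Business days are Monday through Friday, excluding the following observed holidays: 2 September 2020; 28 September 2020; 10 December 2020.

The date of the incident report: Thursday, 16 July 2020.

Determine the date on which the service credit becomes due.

12 November 2020

The last day of the resolution window: 16 July 2020 + 89 days = 13 October 2020.
The last day of the waiting period: 7 business days after Tuesday, 13 October 2020, skipping weekends — Oct 14, Oct 15, Oct 16, Oct 19, Oct 20, Oct 21, Oct 22 — lands on Thursday, 22 October 2020.
Adding 21 calendar days to 22 October 2020 gives 12 November 2020, which is the date on which the service credit becomes due. 12 November 2020 is a Thursday and is not a listed holiday, so no roll-forward applies.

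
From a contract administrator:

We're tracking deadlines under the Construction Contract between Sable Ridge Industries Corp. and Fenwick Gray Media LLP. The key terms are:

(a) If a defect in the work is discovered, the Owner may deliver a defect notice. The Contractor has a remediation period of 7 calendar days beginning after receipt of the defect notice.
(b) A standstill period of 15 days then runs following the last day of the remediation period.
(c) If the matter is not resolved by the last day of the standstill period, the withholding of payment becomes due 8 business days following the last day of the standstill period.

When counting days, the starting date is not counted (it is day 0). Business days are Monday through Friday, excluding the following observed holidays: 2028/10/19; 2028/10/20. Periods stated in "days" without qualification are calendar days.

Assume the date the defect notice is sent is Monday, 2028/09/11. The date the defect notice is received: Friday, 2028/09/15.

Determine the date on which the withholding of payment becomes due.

2028/10/18

The last day of the remediation period: 2028/09/15 + 7 days = 2028/09/22.
Adding 15 calendar days to 2028/09/22 gives 2028/10/07, which is the last day of the standstill period.
From Saturday, 2028/10/07, 8 business days (Oct 9, Oct 10, Oct 11, Oct 12, Oct 13, Oct 16, Oct 17, Oct 18, skipping weekends) brings us to Wednesday, 2028/10/18, which is the date on which the withholding of payment becomes due.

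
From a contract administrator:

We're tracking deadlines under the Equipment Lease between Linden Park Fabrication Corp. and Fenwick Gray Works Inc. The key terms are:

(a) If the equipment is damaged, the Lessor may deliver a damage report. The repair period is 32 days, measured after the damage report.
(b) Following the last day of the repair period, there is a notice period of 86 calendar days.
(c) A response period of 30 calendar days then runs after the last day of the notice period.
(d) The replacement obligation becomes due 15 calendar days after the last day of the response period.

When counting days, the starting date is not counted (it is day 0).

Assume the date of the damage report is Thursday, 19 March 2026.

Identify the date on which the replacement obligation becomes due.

29 August 2026

Adding 32 calendar days to 19 March 2026 gives 20 April 2026, which is the last day of the repair period.
Adding 86 calendar days to 20 April 2026 gives 15 July 2026, which is the last day of the notice period.
Adding 30 calendar days to 15 July 2026 gives 14 August 2026, which is the last day of the response period.
Adding 15 calendar days to 14 August 2026 gives 29 August 2026, which is the date on which the replacement obligation becomes due.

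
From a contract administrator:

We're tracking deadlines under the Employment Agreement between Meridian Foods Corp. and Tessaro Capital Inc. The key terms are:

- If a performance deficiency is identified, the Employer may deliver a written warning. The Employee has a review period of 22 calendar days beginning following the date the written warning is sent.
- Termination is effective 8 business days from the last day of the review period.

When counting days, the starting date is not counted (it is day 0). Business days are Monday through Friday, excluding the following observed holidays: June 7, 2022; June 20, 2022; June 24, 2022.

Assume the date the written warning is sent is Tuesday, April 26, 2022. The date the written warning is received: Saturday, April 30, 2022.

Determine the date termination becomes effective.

May 30, 2022

Adding 22 calendar days to April 26, 2022 gives May 18, 2022, which is the last day of the review period.
The date termination becomes effective: 8 business days after Wednesday, May 18, 2022, skipping weekends — May 19, May 20, May 23, May 24, May 25, May 26, May 27, May 30 — lands on Monday, May 30, 2022.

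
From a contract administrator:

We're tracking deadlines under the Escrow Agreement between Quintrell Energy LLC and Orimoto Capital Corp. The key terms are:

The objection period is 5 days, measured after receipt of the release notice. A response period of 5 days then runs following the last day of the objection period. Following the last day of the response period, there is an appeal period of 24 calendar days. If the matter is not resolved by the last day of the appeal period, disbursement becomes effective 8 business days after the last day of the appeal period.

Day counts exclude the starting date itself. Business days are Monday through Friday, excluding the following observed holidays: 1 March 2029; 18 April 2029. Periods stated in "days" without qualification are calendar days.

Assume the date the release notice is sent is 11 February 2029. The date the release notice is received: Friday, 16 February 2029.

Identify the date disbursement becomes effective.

Adding 5 calendar days to 16 February 2029 gives 21 February 2029, which is the last day of the objection period.
The last day of the response period: 5 calendar days after 21 February 2029 is 26 February 2029.
The last day of the appeal period: 24 calendar days after 26 February 2029 is 22 March 2029.
The date disbursement becomes effective: counting 8 business days from Thursday, 22 March 2029 (Mar 23, Mar 26, Mar 27, Mar 28, Mar 29, Mar 30, Apr 2, Apr 3, skipping weekends) reaches Tuesday, 3 April 2029.

3 April 2029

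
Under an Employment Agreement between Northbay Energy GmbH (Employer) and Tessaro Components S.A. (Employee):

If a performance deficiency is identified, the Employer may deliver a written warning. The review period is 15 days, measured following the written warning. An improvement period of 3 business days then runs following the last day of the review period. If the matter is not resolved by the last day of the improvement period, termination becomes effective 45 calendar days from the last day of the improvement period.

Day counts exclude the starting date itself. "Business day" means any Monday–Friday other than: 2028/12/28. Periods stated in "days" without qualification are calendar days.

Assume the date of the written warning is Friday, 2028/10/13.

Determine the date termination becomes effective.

2028/12/16

Adding 15 calendar days to 2028/10/13 gives 2028/10/28, which is the last day of the review period.
From Saturday, 2028/10/28, 3 business days (Oct 30, Oct 31, Nov 1, skipping weekends) brings us to Wednesday, 2028/11/01, which is the last day of the improvement period.
Adding 45 calendar days to 2028/11/01 gives 2028/12/16, which is the date termination becomes effective.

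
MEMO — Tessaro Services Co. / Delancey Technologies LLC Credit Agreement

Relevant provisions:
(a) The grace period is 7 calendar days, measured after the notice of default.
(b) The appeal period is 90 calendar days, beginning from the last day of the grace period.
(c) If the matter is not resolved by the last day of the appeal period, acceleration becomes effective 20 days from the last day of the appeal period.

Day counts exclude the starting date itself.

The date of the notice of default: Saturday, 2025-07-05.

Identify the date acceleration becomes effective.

Adding 7 calendar days to 2025-07-05 gives 2025-07-12, which is the last day of the grace period.
Adding 90 calendar days to 2025-07-12 gives 2025-10-10, which is the last day of the appeal period.
The date acceleration becomes effective: 20 calendar days after 2025-10-10 is 2025-10-30.

2025-10-30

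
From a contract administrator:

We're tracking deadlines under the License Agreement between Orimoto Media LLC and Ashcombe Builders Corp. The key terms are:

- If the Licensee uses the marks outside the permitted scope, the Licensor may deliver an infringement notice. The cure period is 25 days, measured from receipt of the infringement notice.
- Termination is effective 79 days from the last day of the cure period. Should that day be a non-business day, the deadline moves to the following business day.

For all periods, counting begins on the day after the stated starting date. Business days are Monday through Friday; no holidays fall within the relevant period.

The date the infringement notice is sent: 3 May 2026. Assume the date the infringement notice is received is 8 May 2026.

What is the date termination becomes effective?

20 August 2026

Adding 25 calendar days to 8 May 2026 gives 2 June 2026, which is the last day of the cure period.
The date termination becomes effective: 79 calendar days after 2 June 2026 is 20 August 2026. 20 August 2026 is a Thursday, so no roll-forward applies.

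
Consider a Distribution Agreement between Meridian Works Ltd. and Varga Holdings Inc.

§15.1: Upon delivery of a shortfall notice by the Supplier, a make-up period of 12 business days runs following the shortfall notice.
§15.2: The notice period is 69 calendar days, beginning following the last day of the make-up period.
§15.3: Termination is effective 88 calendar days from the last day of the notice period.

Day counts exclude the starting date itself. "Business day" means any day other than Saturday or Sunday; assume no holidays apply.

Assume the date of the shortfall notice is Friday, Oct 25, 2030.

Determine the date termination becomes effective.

Apr 18, 2031

From Friday, Oct 25, 2030, 12 business days (Oct 28, Oct 29, Oct 30, Oct 31, …, Nov 8, Nov 11, Nov 12, skipping weekends) brings us to Tuesday, Nov 12, 2030, which is the last day of the make-up period.
Adding 69 calendar days to Nov 12, 2030 gives Jan 20, 2031, which is the last day of the notice period.
The date termination becomes effective: Jan 20, 2031 + 88 days = Apr 18, 2031.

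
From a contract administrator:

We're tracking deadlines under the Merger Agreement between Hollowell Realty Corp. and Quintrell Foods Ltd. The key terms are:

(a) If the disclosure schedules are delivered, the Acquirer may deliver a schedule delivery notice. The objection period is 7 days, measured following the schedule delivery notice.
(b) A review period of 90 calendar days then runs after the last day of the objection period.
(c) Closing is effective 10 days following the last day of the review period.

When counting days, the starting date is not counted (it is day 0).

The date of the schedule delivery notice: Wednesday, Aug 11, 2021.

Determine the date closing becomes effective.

The last day of the objection period: 7 calendar days after Aug 11, 2021 is Aug 18, 2021.
Adding 90 calendar days to Aug 18, 2021 gives Nov 16, 2021, which is the last day of the review period.
The date closing becomes effective: 10 calendar days after Nov 16, 2021 is Nov 26, 2021.

Nov 26, 2021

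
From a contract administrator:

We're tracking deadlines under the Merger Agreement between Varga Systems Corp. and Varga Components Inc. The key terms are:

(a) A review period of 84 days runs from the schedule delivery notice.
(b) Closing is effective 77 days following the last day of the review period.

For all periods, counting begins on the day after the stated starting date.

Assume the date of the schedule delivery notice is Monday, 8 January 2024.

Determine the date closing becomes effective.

17 June 2024

The last day of the review period: 84 calendar days after 8 January 2024 is 1 April 2024.
Adding 77 calendar days to 1 April 2024 gives 17 June 2024, which is the date closing becomes effective.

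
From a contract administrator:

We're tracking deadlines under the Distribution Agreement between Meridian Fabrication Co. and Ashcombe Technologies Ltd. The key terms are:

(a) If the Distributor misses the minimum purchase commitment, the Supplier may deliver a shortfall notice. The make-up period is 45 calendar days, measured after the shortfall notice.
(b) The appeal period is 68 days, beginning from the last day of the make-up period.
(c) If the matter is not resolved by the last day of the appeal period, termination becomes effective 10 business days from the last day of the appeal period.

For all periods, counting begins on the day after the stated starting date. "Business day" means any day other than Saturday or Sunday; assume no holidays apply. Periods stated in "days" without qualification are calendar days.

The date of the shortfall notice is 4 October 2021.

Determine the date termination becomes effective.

8 February 2022

The last day of the make-up period: 4 October 2021 + 45 days = 18 November 2021.
The last day of the appeal period: 18 November 2021 + 68 days = 25 January 2022.
The date termination becomes effective: counting 10 business days from Tuesday, 25 January 2022 (Jan 26, Jan 27, Jan 28, Jan 31, Feb 1, Feb 2, Feb 3, Feb 4, Feb 7, Feb 8, skipping weekends) reaches Tuesday, 8 February 2022.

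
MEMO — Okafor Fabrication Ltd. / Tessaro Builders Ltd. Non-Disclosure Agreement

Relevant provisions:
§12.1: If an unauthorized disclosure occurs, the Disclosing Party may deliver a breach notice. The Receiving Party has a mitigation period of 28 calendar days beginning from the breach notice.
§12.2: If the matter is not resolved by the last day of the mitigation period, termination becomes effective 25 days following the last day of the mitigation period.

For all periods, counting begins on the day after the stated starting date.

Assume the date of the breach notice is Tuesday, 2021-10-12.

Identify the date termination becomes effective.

2021-12-04

The last day of the mitigation period: 2021-10-12 + 28 days = 2021-11-09.
Adding 25 calendar days to 2021-11-09 gives 2021-12-04, which is the date termination becomes effective.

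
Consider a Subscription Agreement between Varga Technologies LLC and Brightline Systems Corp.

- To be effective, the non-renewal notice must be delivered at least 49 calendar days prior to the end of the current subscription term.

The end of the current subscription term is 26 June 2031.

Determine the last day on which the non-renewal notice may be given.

8 May 2031

26 June 2031 minus 49 days is 8 May 2031.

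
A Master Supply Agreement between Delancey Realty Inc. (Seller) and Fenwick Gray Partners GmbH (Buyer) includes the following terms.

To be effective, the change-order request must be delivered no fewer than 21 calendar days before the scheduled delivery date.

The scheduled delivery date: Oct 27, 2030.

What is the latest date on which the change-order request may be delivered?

Oct 27, 2030 minus 21 days is Oct 6, 2030.

Oct 6, 2030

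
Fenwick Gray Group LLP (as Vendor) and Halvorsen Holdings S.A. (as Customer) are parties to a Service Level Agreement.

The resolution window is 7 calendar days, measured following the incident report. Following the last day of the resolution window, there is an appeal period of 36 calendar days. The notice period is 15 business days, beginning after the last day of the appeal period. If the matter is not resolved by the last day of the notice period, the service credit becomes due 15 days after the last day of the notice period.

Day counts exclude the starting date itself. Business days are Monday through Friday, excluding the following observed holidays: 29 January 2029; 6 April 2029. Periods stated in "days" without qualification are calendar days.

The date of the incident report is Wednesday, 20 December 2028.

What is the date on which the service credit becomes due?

Adding 7 calendar days to 20 December 2028 gives 27 December 2028, which is the last day of the resolution window.
The last day of the appeal period: 27 December 2028 + 36 days = 1 February 2029.
From Thursday, 1 February 2029, 15 business days (Feb 2, Feb 5, Feb 6, Feb 7, …, Feb 20, Feb 21, Feb 22, skipping weekends) brings us to Thursday, 22 February 2029, which is the last day of the notice period.
Adding 15 calendar days to 22 February 2029 gives 9 March 2029, which is the date on which the service credit becomes due.

9 March 2029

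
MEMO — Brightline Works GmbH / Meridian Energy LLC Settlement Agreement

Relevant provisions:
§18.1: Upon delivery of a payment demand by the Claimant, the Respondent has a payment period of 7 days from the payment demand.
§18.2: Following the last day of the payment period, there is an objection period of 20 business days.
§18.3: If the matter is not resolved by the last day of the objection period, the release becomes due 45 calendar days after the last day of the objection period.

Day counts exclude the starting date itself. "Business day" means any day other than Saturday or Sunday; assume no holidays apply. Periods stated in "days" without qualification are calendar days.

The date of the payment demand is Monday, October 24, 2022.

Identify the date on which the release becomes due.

The last day of the payment period: 7 calendar days after October 24, 2022 is October 31, 2022.
From Monday, October 31, 2022, 20 business days (Nov 1, Nov 2, Nov 3, Nov 4, …, Nov 24, Nov 25, Nov 28, skipping weekends) brings us to Monday, November 28, 2022, which is the last day of the objection period.
Adding 45 calendar days to November 28, 2022 gives January 12, 2023, which is the date on which the release becomes due.

January 12, 2023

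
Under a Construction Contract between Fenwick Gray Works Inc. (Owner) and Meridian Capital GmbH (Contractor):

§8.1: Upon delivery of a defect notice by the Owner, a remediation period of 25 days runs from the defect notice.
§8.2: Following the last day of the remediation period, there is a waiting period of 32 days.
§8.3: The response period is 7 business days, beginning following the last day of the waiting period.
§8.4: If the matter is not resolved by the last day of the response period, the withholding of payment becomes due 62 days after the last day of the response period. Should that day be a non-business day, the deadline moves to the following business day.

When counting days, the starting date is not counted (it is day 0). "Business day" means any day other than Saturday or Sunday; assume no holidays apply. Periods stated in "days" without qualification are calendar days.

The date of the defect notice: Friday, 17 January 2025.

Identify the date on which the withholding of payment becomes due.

The last day of the remediation period: 25 calendar days after 17 January 2025 is 11 February 2025.
The last day of the waiting period: 32 calendar days after 11 February 2025 is 15 March 2025.
The last day of the response period: counting 7 business days from Saturday, 15 March 2025 (Mar 17, Mar 18, Mar 19, Mar 20, Mar 21, Mar 24, Mar 25, skipping weekends) reaches Tuesday, 25 March 2025.
Adding 62 calendar days to 25 March 2025 gives 26 May 2025, which is the date on which the withholding of payment becomes due. 26 May 2025 is a Monday, so no roll-forward applies.

26 May 2025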